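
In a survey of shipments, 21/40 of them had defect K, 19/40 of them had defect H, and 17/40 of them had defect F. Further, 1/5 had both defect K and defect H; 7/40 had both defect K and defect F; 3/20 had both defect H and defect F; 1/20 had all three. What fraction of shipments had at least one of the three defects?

P(≥1) = 21/40 + 19/40 + 17/40 − 1/5 − 7/40 − 3/20 + 1/20 = 19/20

19/20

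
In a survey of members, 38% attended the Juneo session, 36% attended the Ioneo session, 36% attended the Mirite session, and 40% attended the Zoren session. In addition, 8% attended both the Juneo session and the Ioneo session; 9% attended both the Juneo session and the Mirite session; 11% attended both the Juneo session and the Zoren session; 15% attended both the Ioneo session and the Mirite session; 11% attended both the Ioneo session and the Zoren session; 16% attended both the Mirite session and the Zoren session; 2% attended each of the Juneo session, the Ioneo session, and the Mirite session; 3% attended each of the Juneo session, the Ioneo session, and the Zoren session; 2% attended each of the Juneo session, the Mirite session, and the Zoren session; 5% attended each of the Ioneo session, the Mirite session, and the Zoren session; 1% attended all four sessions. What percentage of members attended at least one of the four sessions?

By inclusion-exclusion,
P(union) = 38 + 36 + 36 + 40 − 8 − 9 − 11 − 15 − 11 − 16 + 2 + 3 + 2 + 5 − 1 = 91%

91%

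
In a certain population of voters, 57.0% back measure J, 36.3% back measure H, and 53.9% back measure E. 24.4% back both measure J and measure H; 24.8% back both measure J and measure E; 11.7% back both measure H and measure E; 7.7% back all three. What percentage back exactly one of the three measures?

Using the inclusion–exclusion count for exactly one event:
P(exactly one) = 57.0 + 36.3 + 53.9 − 2·24.4 − 2·24.8 − 2·11.7 + 3·7.7 = 48.5%

48.5%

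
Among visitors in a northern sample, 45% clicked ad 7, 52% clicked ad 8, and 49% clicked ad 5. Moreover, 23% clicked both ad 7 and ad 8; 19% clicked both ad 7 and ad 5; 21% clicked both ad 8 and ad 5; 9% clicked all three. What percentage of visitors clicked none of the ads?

Using inclusion–exclusion:
P(union) = 45 + 52 + 49 − 23 − 19 − 21 + 9 = 92%
P(none) = 100% − 92% = 8%

8%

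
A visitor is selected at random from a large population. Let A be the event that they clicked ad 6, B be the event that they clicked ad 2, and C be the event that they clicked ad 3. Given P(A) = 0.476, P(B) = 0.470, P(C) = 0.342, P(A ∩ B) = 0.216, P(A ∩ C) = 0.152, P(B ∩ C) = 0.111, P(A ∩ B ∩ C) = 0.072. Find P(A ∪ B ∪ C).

By inclusion–exclusion:
P(A ∪ B ∪ C) = 0.476 + 0.470 + 0.342 − 0.216 − 0.152 − 0.111 + 0.072 = 0.881

0.881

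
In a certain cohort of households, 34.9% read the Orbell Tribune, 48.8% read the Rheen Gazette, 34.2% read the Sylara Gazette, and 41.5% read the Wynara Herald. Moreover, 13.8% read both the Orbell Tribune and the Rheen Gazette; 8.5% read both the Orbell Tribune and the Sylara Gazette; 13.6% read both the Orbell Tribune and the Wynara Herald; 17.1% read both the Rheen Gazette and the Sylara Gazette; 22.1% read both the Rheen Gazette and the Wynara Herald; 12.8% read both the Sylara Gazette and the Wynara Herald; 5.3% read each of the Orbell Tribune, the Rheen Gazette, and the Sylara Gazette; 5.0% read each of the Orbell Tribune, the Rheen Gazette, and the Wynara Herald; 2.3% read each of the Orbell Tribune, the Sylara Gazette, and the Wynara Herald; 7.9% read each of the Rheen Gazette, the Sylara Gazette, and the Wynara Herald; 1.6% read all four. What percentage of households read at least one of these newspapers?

90.4%

P(union) = 34.9 + 48.8 + 34.2 + 41.5 − 13.8 − 8.5 − 13.6 − 17.1 − 22.1 − 12.8 + 5.3 + 5.0 + 2.3 + 7.9 − 1.6 = 90.4%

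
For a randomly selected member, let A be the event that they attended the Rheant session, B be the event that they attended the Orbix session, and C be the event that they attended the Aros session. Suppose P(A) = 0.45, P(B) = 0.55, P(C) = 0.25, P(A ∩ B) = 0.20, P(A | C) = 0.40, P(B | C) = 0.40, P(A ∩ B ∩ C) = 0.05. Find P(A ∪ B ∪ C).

P(A ∩ C) = P(C)·P(A|C) = 0.25 × 0.40 = 0.10
P(B ∩ C) = P(C)·P(B|C) = 0.25 × 0.40 = 0.10
By inclusion-exclusion,
P(A ∪ B ∪ C) = 0.45 + 0.55 + 0.25 − 0.20 − 0.10 − 0.10 + 0.05 = 0.90

0.90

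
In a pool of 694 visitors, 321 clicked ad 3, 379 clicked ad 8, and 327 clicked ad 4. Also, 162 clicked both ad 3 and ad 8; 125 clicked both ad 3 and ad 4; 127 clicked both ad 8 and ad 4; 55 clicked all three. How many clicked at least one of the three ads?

668

Inclusion–exclusion gives
N(≥1) = 321 + 379 + 327 − 162 − 125 − 127 + 55 = 668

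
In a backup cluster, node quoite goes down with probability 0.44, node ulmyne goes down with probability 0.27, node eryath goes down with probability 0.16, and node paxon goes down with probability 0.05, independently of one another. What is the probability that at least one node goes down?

0.6737776

P(none) = (1 − 0.44) × (1 − 0.27) × (1 − 0.16) × (1 − 0.05) = 0.56 × 0.73 × 0.84 × 0.95 = 0.3262224
P(at least one) = 1 − 0.3262224 = 0.6737776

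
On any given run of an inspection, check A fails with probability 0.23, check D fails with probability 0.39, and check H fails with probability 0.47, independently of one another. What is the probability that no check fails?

0.248941

P(none) = (1 − 0.23) × (1 − 0.39) × (1 − 0.47) = 0.77 × 0.61 × 0.53 = 0.248941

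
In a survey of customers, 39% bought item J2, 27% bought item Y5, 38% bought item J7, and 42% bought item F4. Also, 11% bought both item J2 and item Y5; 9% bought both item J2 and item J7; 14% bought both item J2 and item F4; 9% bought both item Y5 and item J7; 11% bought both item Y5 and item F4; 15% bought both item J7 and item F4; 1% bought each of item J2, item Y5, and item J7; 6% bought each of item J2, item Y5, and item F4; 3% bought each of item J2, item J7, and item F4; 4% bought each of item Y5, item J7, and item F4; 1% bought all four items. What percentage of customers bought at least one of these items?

By inclusion–exclusion:
P(at least one) = 39 + 27 + 38 + 42 − 11 − 9 − 14 − 9 − 11 − 15 + 1 + 6 + 3 + 4 − 1 = 90%

90%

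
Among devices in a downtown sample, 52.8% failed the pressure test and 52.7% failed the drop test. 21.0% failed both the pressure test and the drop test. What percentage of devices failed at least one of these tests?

84.5%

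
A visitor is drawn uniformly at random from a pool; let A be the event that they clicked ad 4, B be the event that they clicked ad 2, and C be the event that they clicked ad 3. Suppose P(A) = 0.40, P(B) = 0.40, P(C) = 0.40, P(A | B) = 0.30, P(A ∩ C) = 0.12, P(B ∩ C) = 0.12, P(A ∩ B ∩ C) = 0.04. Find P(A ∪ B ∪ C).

0.88

P(A ∩ B) = P(B)·P(A|B) = 0.40 × 0.30 = 0.12
Using inclusion–exclusion:
P(A ∪ B ∪ C) = 0.40 + 0.40 + 0.40 − 0.12 − 0.12 − 0.12 + 0.04 = 0.88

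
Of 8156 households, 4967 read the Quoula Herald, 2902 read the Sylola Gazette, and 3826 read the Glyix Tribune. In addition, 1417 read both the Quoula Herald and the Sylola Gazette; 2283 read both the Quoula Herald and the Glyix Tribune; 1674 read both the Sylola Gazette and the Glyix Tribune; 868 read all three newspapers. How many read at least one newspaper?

By inclusion-exclusion,
|at least one| = 4967 + 2902 + 3826 − 1417 − 2283 − 1674 + 868 = 7189

7189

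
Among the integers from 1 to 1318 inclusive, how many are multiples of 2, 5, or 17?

Using inclusion–exclusion:
floor(1318/2) + floor(1318/5) + floor(1318/17) − floor(1318/10) − floor(1318/34) − floor(1318/85) + floor(1318/170) = 659 + 263 + 77 − 131 − 38 − 15 + 7 = 822

822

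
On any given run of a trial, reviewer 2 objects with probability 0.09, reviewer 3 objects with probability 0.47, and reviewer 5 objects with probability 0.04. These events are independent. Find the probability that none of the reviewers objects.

Since the events are independent, P(none) is the product of the individual non-occurrence probabilities.
P(none) = (1 − 0.09) × (1 − 0.47) × (1 − 0.04) = 0.91 × 0.53 × 0.96 = 0.463008

0.463008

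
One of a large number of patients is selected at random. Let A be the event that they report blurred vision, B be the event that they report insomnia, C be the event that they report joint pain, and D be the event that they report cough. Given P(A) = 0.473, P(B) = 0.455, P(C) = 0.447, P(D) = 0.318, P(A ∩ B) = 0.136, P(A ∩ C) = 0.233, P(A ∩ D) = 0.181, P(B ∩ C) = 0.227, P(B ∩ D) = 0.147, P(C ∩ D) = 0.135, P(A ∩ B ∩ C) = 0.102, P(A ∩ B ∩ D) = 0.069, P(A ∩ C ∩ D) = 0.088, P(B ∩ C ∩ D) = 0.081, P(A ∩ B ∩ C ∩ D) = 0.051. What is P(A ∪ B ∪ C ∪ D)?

P(A ∪ B ∪ C ∪ D) = 0.473 + 0.455 + 0.447 + 0.318 − 0.136 − 0.233 − 0.181 − 0.227 − 0.147 − 0.135 + 0.102 + 0.069 + 0.088 + 0.081 − 0.051 = 0.923

0.923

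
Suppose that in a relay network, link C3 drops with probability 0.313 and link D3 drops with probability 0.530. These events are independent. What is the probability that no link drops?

P(none) = (1 − 0.313) × (1 − 0.530) = 0.687 × 0.470 = 0.32289

0.32289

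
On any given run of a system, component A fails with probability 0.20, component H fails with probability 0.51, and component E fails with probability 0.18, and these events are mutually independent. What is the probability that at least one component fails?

P(none) = (1 − 0.20) × (1 − 0.51) × (1 − 0.18) = 0.80 × 0.49 × 0.82 = 0.32144
P(at least one) = 1 − 0.32144 = 0.67856

0.67856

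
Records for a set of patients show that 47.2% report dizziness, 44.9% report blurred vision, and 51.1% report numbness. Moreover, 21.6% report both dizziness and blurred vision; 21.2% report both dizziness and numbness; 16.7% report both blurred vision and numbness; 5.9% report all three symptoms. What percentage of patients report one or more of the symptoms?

89.6%

Using inclusion–exclusion:
P(union) = 47.2 + 44.9 + 51.1 − 21.6 − 21.2 − 16.7 + 5.9 = 89.6%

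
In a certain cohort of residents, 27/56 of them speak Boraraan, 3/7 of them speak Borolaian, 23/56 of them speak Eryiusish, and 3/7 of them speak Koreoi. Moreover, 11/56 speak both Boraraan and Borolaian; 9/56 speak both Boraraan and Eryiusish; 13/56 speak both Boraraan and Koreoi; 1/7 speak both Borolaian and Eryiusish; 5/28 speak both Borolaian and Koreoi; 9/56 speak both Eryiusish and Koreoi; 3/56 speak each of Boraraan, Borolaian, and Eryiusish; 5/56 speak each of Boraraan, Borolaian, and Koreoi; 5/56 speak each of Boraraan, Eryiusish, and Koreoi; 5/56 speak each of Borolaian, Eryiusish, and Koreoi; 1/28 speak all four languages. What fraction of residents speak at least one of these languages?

P(at least one) = 27/56 + 3/7 + 23/56 + 3/7 − 11/56 − 9/56 − 13/56 − 1/7 − 5/28 − 9/56 + 3/56 + 5/56 + 5/56 + 5/56 − 1/28 = 27/28

27/28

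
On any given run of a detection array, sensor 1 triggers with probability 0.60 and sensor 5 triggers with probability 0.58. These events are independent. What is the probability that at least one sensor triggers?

0.832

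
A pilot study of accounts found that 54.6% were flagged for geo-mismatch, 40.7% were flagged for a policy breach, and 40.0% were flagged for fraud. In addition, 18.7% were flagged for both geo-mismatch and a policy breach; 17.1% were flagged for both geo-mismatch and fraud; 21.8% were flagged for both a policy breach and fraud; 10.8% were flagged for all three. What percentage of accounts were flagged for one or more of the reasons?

Using inclusion–exclusion:
P(at least one) = 54.6 + 40.7 + 40.0 − 18.7 − 17.1 − 21.8 + 10.8 = 88.5%

88.5%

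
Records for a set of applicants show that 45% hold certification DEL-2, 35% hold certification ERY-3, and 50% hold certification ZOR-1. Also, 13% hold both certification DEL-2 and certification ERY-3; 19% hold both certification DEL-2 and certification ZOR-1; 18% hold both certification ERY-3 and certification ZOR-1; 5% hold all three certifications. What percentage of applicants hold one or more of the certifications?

P(union) = 45 + 35 + 50 − 13 − 19 − 18 + 5 = 85%

85%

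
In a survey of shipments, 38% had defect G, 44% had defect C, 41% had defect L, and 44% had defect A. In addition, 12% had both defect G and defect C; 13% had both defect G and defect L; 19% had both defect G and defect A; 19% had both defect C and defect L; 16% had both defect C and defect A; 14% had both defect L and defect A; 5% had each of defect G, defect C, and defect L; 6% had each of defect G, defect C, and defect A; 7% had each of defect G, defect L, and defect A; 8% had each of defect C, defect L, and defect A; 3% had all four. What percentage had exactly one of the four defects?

47%

Using the inclusion–exclusion count for exactly one event:
P(exactly one) = 38 + 44 + 41 + 44 − 2·12 − 2·13 − 2·19 − 2·19 − 2·16 − 2·14 + 3·5 + 3·6 + 3·7 + 3·8 − 4·3 = 47%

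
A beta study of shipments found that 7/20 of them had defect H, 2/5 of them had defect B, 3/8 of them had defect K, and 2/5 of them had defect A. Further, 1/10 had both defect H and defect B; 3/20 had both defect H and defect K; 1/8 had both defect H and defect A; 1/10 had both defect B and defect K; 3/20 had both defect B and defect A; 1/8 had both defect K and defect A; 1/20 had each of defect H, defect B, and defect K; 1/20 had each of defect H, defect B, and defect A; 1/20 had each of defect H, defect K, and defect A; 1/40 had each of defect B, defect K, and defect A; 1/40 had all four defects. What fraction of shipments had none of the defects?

3/40

P(at least one) = 7/20 + 2/5 + 3/8 + 2/5 − 1/10 − 3/20 − 1/8 − 1/10 − 3/20 − 1/8 + 1/20 + 1/20 + 1/20 + 1/40 − 1/40 = 37/40
P(none) = 1 − 37/40 = 3/40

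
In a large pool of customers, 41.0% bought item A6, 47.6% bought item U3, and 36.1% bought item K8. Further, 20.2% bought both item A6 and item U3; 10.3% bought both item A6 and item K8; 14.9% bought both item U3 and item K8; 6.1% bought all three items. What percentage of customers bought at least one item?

85.4%

P(union) = 41.0 + 47.6 + 36.1 − 20.2 − 10.3 − 14.9 + 6.1 = 85.4%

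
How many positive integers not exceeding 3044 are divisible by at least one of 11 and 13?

489

Using inclusion–exclusion:
⌊3044/11⌋ + ⌊3044/13⌋ − ⌊3044/143⌋ = 276 + 234 − 21 = 489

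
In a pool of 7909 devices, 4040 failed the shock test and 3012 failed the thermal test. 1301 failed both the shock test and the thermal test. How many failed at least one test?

Inclusion–exclusion gives
N(≥1) = 4040 + 3012 − 1301 = 5751

5751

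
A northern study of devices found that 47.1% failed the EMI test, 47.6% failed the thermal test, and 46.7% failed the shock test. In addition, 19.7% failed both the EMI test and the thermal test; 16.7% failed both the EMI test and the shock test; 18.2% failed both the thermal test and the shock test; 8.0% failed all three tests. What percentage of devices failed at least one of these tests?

94.8%

Using inclusion–exclusion:
P(at least one) = 47.1 + 47.6 + 46.7 − 19.7 − 16.7 − 18.2 + 8.0 = 94.8%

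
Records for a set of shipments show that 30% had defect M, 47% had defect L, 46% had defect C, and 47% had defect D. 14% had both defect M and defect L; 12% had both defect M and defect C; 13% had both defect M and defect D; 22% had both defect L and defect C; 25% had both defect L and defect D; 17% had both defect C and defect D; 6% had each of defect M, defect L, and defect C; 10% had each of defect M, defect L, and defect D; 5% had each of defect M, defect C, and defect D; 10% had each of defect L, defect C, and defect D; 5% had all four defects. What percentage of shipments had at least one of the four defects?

P(at least one) = 30 + 47 + 46 + 47 − 14 − 12 − 13 − 22 − 25 − 17 + 6 + 10 + 5 + 10 − 5 = 93%

93%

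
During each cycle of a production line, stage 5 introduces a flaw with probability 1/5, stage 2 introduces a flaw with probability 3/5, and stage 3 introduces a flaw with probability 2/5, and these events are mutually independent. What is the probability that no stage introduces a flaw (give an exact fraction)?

24/125

P(none) = (1 − 1/5) × (1 − 3/5) × (1 − 2/5) = 4/5 × 2/5 × 3/5 = 24/125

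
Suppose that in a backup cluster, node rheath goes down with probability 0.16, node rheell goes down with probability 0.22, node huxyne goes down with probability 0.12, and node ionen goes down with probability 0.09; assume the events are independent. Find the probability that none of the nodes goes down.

0.52468416

P(none) = (1 − 0.16) × (1 − 0.22) × (1 − 0.12) × (1 − 0.09) = 0.84 × 0.78 × 0.88 × 0.91 = 0.52468416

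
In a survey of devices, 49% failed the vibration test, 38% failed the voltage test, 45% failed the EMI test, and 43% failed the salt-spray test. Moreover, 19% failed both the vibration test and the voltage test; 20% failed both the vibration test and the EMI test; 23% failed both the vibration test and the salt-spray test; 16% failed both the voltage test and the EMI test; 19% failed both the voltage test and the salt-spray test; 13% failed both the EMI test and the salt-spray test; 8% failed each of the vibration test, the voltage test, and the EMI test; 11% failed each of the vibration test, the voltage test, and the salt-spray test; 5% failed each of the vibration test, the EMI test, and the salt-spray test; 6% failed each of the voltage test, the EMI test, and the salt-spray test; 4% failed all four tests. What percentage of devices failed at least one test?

By inclusion-exclusion,
P(at least one) = 49 + 38 + 45 + 43 − 19 − 20 − 23 − 16 − 19 − 13 + 8 + 11 + 5 + 6 − 4 = 91%

91%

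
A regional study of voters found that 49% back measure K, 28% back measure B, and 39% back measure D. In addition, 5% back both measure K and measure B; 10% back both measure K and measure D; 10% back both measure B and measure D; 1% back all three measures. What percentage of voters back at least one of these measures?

92%

P(at least one) = 49 + 28 + 39 − 5 − 10 − 10 + 1 = 92%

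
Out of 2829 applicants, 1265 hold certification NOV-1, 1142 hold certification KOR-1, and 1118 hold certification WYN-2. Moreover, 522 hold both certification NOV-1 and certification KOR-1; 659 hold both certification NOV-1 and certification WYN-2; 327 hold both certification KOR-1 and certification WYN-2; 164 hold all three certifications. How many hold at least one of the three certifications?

2181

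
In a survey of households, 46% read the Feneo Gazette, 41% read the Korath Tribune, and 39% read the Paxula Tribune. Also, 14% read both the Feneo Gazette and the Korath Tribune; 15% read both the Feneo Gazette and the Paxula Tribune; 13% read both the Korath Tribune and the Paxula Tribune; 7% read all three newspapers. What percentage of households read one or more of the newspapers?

91%

Inclusion–exclusion gives
P(≥1) = 46 + 41 + 39 − 14 − 15 − 13 + 7 = 91%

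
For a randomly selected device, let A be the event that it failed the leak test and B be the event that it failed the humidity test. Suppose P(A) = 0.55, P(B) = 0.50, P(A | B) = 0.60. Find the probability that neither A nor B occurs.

P(A ∩ B) = P(B)·P(A|B) = 0.50 × 0.60 = 0.30
P(A ∪ B) = 0.55 + 0.50 − 0.30 = 0.75
P(none) = 1 − 0.75 = 0.25

0.25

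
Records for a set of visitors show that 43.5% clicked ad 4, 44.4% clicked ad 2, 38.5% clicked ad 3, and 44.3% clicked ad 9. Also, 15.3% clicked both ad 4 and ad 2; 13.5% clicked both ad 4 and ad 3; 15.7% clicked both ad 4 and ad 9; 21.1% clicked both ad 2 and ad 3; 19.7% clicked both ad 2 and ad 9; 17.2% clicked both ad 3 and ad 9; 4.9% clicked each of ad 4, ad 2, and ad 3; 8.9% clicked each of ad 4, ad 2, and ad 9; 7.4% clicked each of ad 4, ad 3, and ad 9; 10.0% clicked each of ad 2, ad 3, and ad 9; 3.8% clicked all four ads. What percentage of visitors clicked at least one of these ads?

Inclusion–exclusion gives
P(at least one) = 43.5 + 44.4 + 38.5 + 44.3 − 15.3 − 13.5 − 15.7 − 21.1 − 19.7 − 17.2 + 4.9 + 8.9 + 7.4 + 10.0 − 3.8 = 95.6%

95.6%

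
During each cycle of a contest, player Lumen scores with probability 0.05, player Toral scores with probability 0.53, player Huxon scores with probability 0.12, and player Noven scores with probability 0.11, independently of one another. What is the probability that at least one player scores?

0.6503012

P(none) = (1 − 0.05) × (1 − 0.53) × (1 − 0.12) × (1 − 0.11) = 0.95 × 0.47 × 0.88 × 0.89 = 0.3496988
P(at least one) = 1 − 0.3496988 = 0.6503012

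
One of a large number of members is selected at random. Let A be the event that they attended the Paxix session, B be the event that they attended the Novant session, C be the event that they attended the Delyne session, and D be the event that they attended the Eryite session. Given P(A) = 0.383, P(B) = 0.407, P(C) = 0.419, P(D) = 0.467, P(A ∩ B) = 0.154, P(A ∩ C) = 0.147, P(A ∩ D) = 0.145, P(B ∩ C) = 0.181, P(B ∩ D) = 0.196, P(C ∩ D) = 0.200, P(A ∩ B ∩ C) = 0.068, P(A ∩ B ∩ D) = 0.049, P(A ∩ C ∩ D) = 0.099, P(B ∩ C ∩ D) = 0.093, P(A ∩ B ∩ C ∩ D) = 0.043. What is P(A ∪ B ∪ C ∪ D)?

0.919

P(A ∪ B ∪ C ∪ D) = 0.383 + 0.407 + 0.419 + 0.467 − 0.154 − 0.147 − 0.145 − 0.181 − 0.196 − 0.200 + 0.068 + 0.049 + 0.099 + 0.093 − 0.043 = 0.919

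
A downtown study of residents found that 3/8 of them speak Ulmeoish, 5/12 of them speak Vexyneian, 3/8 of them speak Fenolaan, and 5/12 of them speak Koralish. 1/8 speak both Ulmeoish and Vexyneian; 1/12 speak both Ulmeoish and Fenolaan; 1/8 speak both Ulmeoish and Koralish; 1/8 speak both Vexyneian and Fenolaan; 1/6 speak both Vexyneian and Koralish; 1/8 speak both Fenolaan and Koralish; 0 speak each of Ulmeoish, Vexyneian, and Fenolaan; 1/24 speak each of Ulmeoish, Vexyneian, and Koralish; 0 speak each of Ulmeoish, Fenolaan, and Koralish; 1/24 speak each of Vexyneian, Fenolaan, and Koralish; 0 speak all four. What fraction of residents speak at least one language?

11/12

By inclusion–exclusion:
P(union) = 3/8 + 5/12 + 3/8 + 5/12 − 1/8 − 1/12 − 1/8 − 1/8 − 1/6 − 1/8 + 0 + 1/24 + 0 + 1/24 − 0 = 11/12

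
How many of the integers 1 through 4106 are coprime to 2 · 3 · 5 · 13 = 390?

1011

2053 + 1368 + 821 + 315 − 684 − 410 − 157 − 273 − 105 − 63 + 136 + 52 + 31 + 21 − 10 = 3095
4106 − 3095 = 1011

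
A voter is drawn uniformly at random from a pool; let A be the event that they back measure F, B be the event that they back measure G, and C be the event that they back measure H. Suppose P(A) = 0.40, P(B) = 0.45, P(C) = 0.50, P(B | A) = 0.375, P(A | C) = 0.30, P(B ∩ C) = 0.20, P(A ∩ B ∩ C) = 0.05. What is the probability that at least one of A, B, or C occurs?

P(A ∩ B) = P(A)·P(B|A) = 0.40 × 0.375 = 0.15
P(A ∩ C) = P(C)·P(A|C) = 0.50 × 0.30 = 0.15
By inclusion–exclusion:
P(A ∪ B ∪ C) = 0.40 + 0.45 + 0.50 − 0.15 − 0.15 − 0.20 + 0.05 = 0.90

0.90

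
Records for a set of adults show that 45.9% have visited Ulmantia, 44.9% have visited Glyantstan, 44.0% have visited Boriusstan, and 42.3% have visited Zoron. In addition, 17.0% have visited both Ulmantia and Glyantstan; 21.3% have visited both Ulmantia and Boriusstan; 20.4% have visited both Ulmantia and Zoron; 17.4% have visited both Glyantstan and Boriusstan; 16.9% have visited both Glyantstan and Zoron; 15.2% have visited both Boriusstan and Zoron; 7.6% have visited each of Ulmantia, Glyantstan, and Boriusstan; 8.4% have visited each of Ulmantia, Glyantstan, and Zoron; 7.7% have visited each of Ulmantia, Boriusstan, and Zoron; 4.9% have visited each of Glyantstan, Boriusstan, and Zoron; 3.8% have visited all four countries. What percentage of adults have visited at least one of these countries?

Using inclusion–exclusion:
P(≥1) = 45.9 + 44.9 + 44.0 + 42.3 − 17.0 − 21.3 − 20.4 − 17.4 − 16.9 − 15.2 + 7.6 + 8.4 + 7.7 + 4.9 − 3.8 = 93.7%

93.7%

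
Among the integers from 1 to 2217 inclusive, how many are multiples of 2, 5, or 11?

Inclusion–exclusion gives
1108 + 443 + 201 − 221 − 100 − 40 + 20 = 1411

1411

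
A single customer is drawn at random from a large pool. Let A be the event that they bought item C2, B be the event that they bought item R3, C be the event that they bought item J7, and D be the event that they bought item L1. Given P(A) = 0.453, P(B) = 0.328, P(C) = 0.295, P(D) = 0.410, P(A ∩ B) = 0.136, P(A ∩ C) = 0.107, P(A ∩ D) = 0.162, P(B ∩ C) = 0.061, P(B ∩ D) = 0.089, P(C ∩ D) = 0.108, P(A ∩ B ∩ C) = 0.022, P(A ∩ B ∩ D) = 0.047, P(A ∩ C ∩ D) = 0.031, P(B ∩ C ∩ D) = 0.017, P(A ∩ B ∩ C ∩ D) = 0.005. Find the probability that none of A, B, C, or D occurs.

P(A ∪ B ∪ C ∪ D) = 0.453 + 0.328 + 0.295 + 0.410 − 0.136 − 0.107 − 0.162 − 0.061 − 0.089 − 0.108 + 0.022 + 0.047 + 0.031 + 0.017 − 0.005 = 0.935
P(none) = 1 − 0.935 = 0.065

0.065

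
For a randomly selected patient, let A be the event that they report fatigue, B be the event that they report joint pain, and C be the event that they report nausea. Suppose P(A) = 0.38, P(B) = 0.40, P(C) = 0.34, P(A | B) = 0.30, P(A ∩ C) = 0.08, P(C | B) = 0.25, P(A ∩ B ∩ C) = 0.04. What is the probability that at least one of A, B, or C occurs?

P(A ∩ B) = P(B)·P(A|B) = 0.40 × 0.30 = 0.12
P(B ∩ C) = P(B)·P(C|B) = 0.40 × 0.25 = 0.10
P(A ∪ B ∪ C) = 0.38 + 0.40 + 0.34 − 0.12 − 0.08 − 0.10 + 0.04 = 0.86

0.86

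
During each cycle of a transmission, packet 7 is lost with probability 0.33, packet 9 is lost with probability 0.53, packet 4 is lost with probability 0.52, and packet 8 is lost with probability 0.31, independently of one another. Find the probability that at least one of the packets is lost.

0.89570512

P(none) = (1 − 0.33) × (1 − 0.53) × (1 − 0.52) × (1 − 0.31) = 0.67 × 0.47 × 0.48 × 0.69 = 0.10429488
P(at least one) = 1 − 0.10429488 = 0.89570512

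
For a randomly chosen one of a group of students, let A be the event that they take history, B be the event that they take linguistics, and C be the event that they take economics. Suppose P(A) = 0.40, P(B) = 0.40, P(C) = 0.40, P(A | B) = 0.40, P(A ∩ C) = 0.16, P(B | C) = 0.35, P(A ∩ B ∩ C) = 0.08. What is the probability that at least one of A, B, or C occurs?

0.82

P(A ∩ B) = P(B)·P(A|B) = 0.40 × 0.40 = 0.16
P(B ∩ C) = P(C)·P(B|C) = 0.40 × 0.35 = 0.14
P(A ∪ B ∪ C) = 0.40 + 0.40 + 0.40 − 0.16 − 0.16 − 0.14 + 0.08 = 0.82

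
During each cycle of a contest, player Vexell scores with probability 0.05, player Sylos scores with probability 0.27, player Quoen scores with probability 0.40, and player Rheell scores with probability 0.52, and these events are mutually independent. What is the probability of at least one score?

0.800272

P(none) = (1 − 0.05) × (1 − 0.27) × (1 − 0.40) × (1 − 0.52) = 0.95 × 0.73 × 0.60 × 0.48 = 0.199728
P(at least one) = 1 − 0.199728 = 0.800272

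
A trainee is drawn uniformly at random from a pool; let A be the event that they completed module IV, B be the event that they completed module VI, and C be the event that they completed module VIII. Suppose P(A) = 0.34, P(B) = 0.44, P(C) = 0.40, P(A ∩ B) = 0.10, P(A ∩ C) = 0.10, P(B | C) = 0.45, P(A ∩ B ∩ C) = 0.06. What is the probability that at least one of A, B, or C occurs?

P(B ∩ C) = P(C)·P(B|C) = 0.40 × 0.45 = 0.18
By inclusion-exclusion,
P(A ∪ B ∪ C) = 0.34 + 0.44 + 0.40 − 0.10 − 0.10 − 0.18 + 0.06 = 0.86

0.86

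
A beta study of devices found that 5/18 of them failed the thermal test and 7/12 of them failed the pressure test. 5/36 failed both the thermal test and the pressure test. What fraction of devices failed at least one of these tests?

13/18

P(≥1) = 5/18 + 7/12 − 5/36 = 13/18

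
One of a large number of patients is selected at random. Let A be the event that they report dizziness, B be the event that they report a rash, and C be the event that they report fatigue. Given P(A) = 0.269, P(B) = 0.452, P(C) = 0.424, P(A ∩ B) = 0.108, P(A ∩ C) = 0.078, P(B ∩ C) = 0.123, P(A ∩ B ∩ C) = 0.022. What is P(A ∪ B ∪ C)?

0.858

P(A ∪ B ∪ C) = 0.269 + 0.452 + 0.424 − 0.108 − 0.078 − 0.123 + 0.022 = 0.858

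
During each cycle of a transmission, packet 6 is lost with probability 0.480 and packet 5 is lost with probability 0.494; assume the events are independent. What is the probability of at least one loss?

Since the events are independent, P(none) is the product of the individual non-occurrence probabilities.
P(none) = (1 − 0.480) × (1 − 0.494) = 0.520 × 0.506 = 0.26312
P(at least one) = 1 − 0.26312 = 0.73688

0.73688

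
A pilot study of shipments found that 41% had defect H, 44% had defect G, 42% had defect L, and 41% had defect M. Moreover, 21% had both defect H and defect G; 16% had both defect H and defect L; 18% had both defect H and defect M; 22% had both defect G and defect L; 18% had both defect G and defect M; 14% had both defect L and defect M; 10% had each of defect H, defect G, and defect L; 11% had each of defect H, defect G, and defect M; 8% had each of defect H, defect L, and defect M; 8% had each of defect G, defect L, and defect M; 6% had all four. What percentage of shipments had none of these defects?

10%

By inclusion–exclusion:
P(≥1) = 41 + 44 + 42 + 41 − 21 − 16 − 18 − 22 − 18 − 14 + 10 + 11 + 8 + 8 − 6 = 90%
P(none) = 100% − 90% = 10%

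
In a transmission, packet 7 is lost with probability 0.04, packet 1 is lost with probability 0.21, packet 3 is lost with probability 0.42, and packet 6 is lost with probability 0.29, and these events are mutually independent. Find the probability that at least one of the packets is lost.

P(none) = (1 − 0.04) × (1 − 0.21) × (1 − 0.42) × (1 − 0.29) = 0.96 × 0.79 × 0.58 × 0.71 = 0.31230912
P(at least one) = 1 − 0.31230912 = 0.68769088

0.68769088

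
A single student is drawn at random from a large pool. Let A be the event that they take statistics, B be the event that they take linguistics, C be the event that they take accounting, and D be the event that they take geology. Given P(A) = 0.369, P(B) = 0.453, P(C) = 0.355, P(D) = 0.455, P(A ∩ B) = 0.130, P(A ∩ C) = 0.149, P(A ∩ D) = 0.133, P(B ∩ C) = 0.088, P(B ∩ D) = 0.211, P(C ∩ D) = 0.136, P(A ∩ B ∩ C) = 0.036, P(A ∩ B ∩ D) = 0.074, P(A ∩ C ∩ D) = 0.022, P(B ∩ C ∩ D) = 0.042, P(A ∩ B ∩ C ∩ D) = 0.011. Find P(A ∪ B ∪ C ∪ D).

Using inclusion–exclusion:
P(A ∪ B ∪ C ∪ D) = 0.369 + 0.453 + 0.355 + 0.455 − 0.130 − 0.149 − 0.133 − 0.088 − 0.211 − 0.136 + 0.036 + 0.074 + 0.022 + 0.042 − 0.011 = 0.948

0.948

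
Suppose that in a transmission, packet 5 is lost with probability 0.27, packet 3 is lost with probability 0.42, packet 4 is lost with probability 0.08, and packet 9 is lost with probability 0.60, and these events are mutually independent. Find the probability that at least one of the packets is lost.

0.8441888

Since the events are independent, P(none) is the product of the individual non-occurrence probabilities.
P(none) = (1 − 0.27) × (1 − 0.42) × (1 − 0.08) × (1 − 0.60) = 0.73 × 0.58 × 0.92 × 0.40 = 0.1558112
P(at least one) = 1 − 0.1558112 = 0.8441888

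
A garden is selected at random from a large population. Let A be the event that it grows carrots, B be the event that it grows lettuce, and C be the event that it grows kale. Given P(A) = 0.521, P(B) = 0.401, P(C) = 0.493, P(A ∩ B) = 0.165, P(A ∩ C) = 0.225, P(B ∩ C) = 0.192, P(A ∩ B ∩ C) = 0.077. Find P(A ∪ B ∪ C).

P(A ∪ B ∪ C) = 0.521 + 0.401 + 0.493 − 0.165 − 0.225 − 0.192 + 0.077 = 0.910

0.910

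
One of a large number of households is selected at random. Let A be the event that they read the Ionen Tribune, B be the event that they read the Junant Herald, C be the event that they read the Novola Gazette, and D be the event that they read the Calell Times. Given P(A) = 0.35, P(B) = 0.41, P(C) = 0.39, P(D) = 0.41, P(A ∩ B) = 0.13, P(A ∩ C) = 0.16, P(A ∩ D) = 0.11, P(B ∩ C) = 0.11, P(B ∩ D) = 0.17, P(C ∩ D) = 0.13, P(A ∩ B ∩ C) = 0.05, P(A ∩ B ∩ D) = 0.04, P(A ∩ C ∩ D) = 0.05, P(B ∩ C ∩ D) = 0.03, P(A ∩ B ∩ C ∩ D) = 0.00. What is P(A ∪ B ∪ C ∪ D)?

By inclusion–exclusion:
P(A ∪ B ∪ C ∪ D) = 0.35 + 0.41 + 0.39 + 0.41 − 0.13 − 0.16 − 0.11 − 0.11 − 0.17 − 0.13 + 0.05 + 0.04 + 0.05 + 0.03 − 0.00 = 0.92

0.92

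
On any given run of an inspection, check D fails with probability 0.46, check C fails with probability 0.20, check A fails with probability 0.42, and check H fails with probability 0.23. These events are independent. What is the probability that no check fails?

0.1929312

P(none) = (1 − 0.46) × (1 − 0.20) × (1 − 0.42) × (1 − 0.23) = 0.54 × 0.80 × 0.58 × 0.77 = 0.1929312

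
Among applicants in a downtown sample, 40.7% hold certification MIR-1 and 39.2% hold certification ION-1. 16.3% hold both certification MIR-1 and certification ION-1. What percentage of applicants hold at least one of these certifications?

63.6%

Using inclusion–exclusion:
P(≥1) = 40.7 + 39.2 − 16.3 = 63.6%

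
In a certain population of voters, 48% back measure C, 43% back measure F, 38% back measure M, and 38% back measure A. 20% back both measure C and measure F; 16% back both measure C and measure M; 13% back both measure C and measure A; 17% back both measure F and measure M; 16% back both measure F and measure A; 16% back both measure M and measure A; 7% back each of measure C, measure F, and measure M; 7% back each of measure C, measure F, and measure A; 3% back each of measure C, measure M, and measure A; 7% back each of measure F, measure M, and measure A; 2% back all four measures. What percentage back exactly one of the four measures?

35%

By inclusion–exclusion (exactly-one form):
P(exactly one) = 48 + 43 + 38 + 38 − 2·20 − 2·16 − 2·13 − 2·17 − 2·16 − 2·16 + 3·7 + 3·7 + 3·3 + 3·7 − 4·2 = 35%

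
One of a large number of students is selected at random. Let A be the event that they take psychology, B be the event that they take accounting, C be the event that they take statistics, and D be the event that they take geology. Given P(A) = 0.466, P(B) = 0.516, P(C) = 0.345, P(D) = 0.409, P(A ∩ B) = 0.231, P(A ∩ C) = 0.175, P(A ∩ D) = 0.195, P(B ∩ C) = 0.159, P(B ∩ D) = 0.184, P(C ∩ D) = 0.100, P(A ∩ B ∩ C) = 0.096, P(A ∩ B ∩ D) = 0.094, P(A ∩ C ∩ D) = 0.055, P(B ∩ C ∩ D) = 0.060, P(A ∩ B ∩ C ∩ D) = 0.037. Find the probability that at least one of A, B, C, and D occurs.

0.960

Inclusion–exclusion gives
P(A ∪ B ∪ C ∪ D) = 0.466 + 0.516 + 0.345 + 0.409 − 0.231 − 0.175 − 0.195 − 0.159 − 0.184 − 0.100 + 0.096 + 0.094 + 0.055 + 0.060 − 0.037 = 0.960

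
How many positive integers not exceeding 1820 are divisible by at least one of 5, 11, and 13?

598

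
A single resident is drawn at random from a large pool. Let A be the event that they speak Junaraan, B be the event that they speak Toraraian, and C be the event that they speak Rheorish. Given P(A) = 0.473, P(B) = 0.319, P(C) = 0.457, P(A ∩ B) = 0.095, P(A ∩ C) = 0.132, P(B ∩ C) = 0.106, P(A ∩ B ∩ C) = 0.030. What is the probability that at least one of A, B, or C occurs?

P(A ∪ B ∪ C) = 0.473 + 0.319 + 0.457 − 0.095 − 0.132 − 0.106 + 0.030 = 0.946

0.946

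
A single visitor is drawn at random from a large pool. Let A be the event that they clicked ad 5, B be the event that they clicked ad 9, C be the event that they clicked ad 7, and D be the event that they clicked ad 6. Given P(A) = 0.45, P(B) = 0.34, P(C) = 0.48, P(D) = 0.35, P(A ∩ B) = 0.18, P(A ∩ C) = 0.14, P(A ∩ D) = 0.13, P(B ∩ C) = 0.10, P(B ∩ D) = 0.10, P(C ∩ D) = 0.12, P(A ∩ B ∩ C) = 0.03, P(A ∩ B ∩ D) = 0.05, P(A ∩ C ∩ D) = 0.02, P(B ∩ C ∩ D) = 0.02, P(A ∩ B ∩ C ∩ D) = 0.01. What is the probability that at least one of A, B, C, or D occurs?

P(A ∪ B ∪ C ∪ D) = 0.45 + 0.34 + 0.48 + 0.35 − 0.18 − 0.14 − 0.13 − 0.10 − 0.10 − 0.12 + 0.03 + 0.05 + 0.02 + 0.02 − 0.01 = 0.96

0.96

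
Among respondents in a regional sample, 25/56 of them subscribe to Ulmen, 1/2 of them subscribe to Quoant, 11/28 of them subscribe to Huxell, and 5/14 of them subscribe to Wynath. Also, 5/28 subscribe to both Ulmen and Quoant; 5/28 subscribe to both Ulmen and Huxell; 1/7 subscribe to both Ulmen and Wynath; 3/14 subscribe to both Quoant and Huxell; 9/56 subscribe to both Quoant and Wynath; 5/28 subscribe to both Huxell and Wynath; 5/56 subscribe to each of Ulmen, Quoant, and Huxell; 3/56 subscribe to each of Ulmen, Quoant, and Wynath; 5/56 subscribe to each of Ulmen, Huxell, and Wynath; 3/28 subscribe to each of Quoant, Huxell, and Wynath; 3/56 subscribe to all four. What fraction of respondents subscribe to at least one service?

Using inclusion–exclusion:
P(union) = 25/56 + 1/2 + 11/28 + 5/14 − 5/28 − 5/28 − 1/7 − 3/14 − 9/56 − 5/28 + 5/56 + 3/56 + 5/56 + 3/28 − 3/56 = 13/14

13/14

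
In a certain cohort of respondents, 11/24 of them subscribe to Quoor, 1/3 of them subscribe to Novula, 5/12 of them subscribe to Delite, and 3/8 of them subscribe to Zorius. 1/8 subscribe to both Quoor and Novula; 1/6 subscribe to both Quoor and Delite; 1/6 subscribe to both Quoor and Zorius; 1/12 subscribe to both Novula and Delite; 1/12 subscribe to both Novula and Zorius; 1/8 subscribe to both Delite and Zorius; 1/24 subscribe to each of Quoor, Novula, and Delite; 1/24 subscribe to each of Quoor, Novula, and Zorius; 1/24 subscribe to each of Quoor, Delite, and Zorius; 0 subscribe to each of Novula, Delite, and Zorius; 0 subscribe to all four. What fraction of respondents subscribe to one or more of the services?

P(at least one) = 11/24 + 1/3 + 5/12 + 3/8 − 1/8 − 1/6 − 1/6 − 1/12 − 1/12 − 1/8 + 1/24 + 1/24 + 1/24 + 0 − 0 = 23/24

23/24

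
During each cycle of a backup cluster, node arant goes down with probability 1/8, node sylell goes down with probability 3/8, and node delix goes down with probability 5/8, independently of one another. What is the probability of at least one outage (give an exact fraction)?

P(none) = (1 − 1/8) × (1 − 3/8) × (1 − 5/8) = 7/8 × 5/8 × 3/8 = 105/512
P(at least one) = 1 − 105/512 = 407/512

407/512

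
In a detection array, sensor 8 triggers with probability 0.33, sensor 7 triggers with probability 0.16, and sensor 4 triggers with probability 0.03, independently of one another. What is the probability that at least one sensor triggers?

0.454084

P(none) = (1 − 0.33) × (1 − 0.16) × (1 − 0.03) = 0.67 × 0.84 × 0.97 = 0.545916
P(at least one) = 1 − 0.545916 = 0.454084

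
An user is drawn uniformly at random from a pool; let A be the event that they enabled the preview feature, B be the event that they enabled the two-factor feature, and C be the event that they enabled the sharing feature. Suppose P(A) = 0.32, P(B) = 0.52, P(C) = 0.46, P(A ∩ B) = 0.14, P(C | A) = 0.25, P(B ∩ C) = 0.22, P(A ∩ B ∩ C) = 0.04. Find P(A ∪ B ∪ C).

P(A ∩ C) = P(A)·P(C|A) = 0.32 × 0.25 = 0.08
P(A ∪ B ∪ C) = 0.32 + 0.52 + 0.46 − 0.14 − 0.08 − 0.22 + 0.04 = 0.90

0.90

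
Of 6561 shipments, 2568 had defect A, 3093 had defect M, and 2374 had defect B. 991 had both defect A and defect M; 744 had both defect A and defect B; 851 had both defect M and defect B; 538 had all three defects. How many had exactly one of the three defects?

4477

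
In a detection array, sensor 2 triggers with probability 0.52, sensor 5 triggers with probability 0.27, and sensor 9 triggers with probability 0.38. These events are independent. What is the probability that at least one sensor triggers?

Since the events are independent, P(none) is the product of the individual non-occurrence probabilities.
P(none) = (1 − 0.52) × (1 − 0.27) × (1 − 0.38) = 0.48 × 0.73 × 0.62 = 0.217248
P(at least one) = 1 − 0.217248 = 0.782752

0.782752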